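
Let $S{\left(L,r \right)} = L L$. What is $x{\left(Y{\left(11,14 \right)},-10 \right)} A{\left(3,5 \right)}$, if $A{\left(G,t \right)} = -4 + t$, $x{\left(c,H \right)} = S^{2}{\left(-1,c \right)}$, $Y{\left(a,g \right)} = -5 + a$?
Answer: $1$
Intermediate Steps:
$S{\left(L,r \right)} = L^{2}$
$x{\left(c,H \right)} = 1$ ($x{\left(c,H \right)} = \left(\left(-1\right)^{2}\right)^{2} = 1^{2} = 1$)
$x{\left(Y{\left(11,14 \right)},-10 \right)} A{\left(3,5 \right)} = 1 \left(-4 + 5\right) = 1 \cdot 1 = 1$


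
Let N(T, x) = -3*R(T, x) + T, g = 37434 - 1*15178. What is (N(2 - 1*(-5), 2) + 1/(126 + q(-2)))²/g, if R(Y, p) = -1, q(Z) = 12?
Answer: 1907161/423843264 ≈ 0.0044997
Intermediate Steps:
g = 22256 (g = 37434 - 15178 = 22256)
N(T, x) = 3 + T (N(T, x) = -3*(-1) + T = 3 + T)
(N(2 - 1*(-5), 2) + 1/(126 + q(-2)))²/g = ((3 + (2 - 1*(-5))) + 1/(126 + 12))²/22256 = ((3 + (2 + 5)) + 1/138)²*(1/22256) = ((3 + 7) + 1/138)²*(1/22256) = (10 + 1/138)²*(1/22256) = (1381/138)²*(1/22256) = (1907161/19044)*(1/22256) = 1907161/423843264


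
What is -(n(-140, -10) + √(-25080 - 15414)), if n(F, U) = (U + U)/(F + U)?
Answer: -2/15 - I*√40494 ≈ -0.13333 - 201.23*I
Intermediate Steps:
n(F, U) = 2*U/(F + U) (n(F, U) = (2*U)/(F + U) = 2*U/(F + U))
-(n(-140, -10) + √(-25080 - 15414)) = -(2*(-10)/(-140 - 10) + √(-25080 - 15414)) = -(2*(-10)/(-150) + √(-40494)) = -(2*(-10)*(-1/150) + I*√40494) = -(2/15 + I*√40494) = -2/15 - I*√40494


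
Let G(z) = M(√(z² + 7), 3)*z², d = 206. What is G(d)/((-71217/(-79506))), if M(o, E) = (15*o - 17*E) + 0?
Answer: -19118860824/7913 + 5623194360*√42443/7913 ≈ 1.4399e+8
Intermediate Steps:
M(o, E) = -17*E + 15*o (M(o, E) = (-17*E + 15*o) + 0 = -17*E + 15*o)
G(z) = z²*(-51 + 15*√(7 + z²)) (G(z) = (-17*3 + 15*√(z² + 7))*z² = (-51 + 15*√(7 + z²))*z² = z²*(-51 + 15*√(7 + z²)))
G(d)/((-71217/(-79506))) = (206²*(-51 + 15*√(7 + 206²)))/((-71217/(-79506))) = (42436*(-51 + 15*√(7 + 42436)))/((-71217*(-1/79506))) = (42436*(-51 + 15*√42443))/(7913/8834) = (-2164236 + 636540*√42443)*(8834/7913) = -19118860824/7913 + 5623194360*√42443/7913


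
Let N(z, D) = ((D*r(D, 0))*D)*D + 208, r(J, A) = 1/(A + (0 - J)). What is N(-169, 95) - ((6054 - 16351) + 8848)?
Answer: -7368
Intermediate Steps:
r(J, A) = 1/(A - J)
N(z, D) = 208 - D² (N(z, D) = ((D/(0 - D))*D)*D + 208 = ((D/((-D)))*D)*D + 208 = ((D*(-1/D))*D)*D + 208 = (-D)*D + 208 = -D² + 208 = 208 - D²)
N(-169, 95) - ((6054 - 16351) + 8848) = (208 - 1*95²) - ((6054 - 16351) + 8848) = (208 - 1*9025) - (-10297 + 8848) = (208 - 9025) - 1*(-1449) = -8817 + 1449 = -7368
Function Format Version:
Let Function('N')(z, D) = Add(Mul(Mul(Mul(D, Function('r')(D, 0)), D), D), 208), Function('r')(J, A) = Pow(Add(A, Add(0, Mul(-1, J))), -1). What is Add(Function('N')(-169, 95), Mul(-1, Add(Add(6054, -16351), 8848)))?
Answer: -7368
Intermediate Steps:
Function('r')(J, A) = Pow(Add(A, Mul(-1, J)), -1)
Function('N')(z, D) = Add(208, Mul(-1, Pow(D, 2))) (Function('N')(z, D) = Add(Mul(Mul(Mul(D, Pow(Add(0, Mul(-1, D)), -1)), D), D), 208) = Add(Mul(Mul(Mul(D, Pow(Mul(-1, D), -1)), D), D), 208) = Add(Mul(Mul(Mul(D, Mul(-1, Pow(D, -1))), D), D), 208) = Add(Mul(Mul(-1, D), D), 208) = Add(Mul(-1, Pow(D, 2)), 208) = Add(208, Mul(-1, Pow(D, 2))))
Add(Function('N')(-169, 95), Mul(-1, Add(Add(6054, -16351), 8848))) = Add(Add(208, Mul(-1, Pow(95, 2))), Mul(-1, Add(Add(6054, -16351), 8848))) = Add(Add(208, Mul(-1, 9025)), Mul(-1, Add(-10297, 8848))) = Add(Add(208, -9025), Mul(-1, -1449)) = Add(-8817, 1449) = -7368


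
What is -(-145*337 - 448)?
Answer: 49313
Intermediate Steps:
-(-145*337 - 448) = -(-48865 - 448) = -1*(-49313) = 49313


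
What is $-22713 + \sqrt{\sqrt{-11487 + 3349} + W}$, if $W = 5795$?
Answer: $-22713 + \sqrt{5795 + i \sqrt{8138}} \approx -22637.0 + 0.5925 i$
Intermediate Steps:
$-22713 + \sqrt{\sqrt{-11487 + 3349} + W} = -22713 + \sqrt{\sqrt{-11487 + 3349} + 5795} = -22713 + \sqrt{\sqrt{-8138} + 5795} = -22713 + \sqrt{i \sqrt{8138} + 5795} = -22713 + \sqrt{5795 + i \sqrt{8138}}$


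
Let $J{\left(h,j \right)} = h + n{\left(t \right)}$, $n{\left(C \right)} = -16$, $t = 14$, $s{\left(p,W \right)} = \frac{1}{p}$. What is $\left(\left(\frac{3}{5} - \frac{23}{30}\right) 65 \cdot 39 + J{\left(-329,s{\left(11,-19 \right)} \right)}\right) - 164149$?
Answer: $- \frac{329833}{2} \approx -1.6492 \cdot 10^{5}$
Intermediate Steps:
$J{\left(h,j \right)} = -16 + h$ ($J{\left(h,j \right)} = h - 16 = -16 + h$)
$\left(\left(\frac{3}{5} - \frac{23}{30}\right) 65 \cdot 39 + J{\left(-329,s{\left(11,-19 \right)} \right)}\right) - 164149 = \left(\left(\frac{3}{5} - \frac{23}{30}\right) 65 \cdot 39 - 345\right) - 164149 = \left(\left(- \frac{1}{6}\right) 65 \cdot 39 - 345\right) - 164149 = \left(\left(- \frac{65}{6}\right) 39 - 345\right) - 164149 = \left(- \frac{845}{2} - 345\right) - 164149 = - \frac{1535}{2} - 164149 = - \frac{329833}{2}$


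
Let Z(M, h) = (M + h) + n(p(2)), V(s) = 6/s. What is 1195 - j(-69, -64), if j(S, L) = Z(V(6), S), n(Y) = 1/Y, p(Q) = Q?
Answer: 2525/2 ≈ 1262.5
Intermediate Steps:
Z(M, h) = ½ + M + h (Z(M, h) = (M + h) + 1/2 = (M + h) + ½ = ½ + M + h)
j(S, L) = 3/2 + S (j(S, L) = ½ + 6/6 + S = ½ + 6*(⅙) + S = ½ + 1 + S = 3/2 + S)
1195 - j(-69, -64) = 1195 - (3/2 - 69) = 1195 - 1*(-135/2) = 1195 + 135/2 = 2525/2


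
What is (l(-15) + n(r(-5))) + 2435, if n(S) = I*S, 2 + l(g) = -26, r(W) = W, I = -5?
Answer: 2432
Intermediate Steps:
l(g) = -28 (l(g) = -2 - 26 = -28)
n(S) = -5*S
(l(-15) + n(r(-5))) + 2435 = (-28 - 5*(-5)) + 2435 = (-28 + 25) + 2435 = -3 + 2435 = 2432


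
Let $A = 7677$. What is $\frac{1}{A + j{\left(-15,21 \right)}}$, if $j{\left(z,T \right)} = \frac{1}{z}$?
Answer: $\frac{15}{115154} \approx 0.00013026$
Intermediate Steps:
$\frac{1}{A + j{\left(-15,21 \right)}} = \frac{1}{7677 + \frac{1}{-15}} = \frac{1}{7677 - \frac{1}{15}} = \frac{1}{\frac{115154}{15}} = \frac{15}{115154}$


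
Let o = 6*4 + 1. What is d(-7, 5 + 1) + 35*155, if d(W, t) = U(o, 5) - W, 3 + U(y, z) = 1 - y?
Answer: 5405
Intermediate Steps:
o = 25 (o = 24 + 1 = 25)
U(y, z) = -2 - y (U(y, z) = -3 + (1 - y) = -2 - y)
d(W, t) = -27 - W (d(W, t) = (-2 - 1*25) - W = (-2 - 25) - W = -27 - W)
d(-7, 5 + 1) + 35*155 = (-27 - 1*(-7)) + 35*155 = (-27 + 7) + 5425 = -20 + 5425 = 5405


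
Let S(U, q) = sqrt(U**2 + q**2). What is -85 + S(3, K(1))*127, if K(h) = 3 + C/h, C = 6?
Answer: -85 + 381*sqrt(10) ≈ 1119.8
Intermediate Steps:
K(h) = 3 + 6/h
-85 + S(3, K(1))*127 = -85 + sqrt(3**2 + (3 + 6/1)**2)*127 = -85 + sqrt(9 + (3 + 6*1)**2)*127 = -85 + sqrt(9 + (3 + 6)**2)*127 = -85 + sqrt(9 + 9**2)*127 = -85 + sqrt(9 + 81)*127 = -85 + sqrt(90)*127 = -85 + (3*sqrt(10))*127 = -85 + 381*sqrt(10)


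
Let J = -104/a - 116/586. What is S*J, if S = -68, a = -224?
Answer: -37145/2051 ≈ -18.111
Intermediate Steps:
J = 2185/8204 (J = -104/(-224) - 116/586 = -104*(-1/224) - 116*1/586 = 13/28 - 58/293 = 2185/8204 ≈ 0.26633)
S*J = -68*2185/8204 = -37145/2051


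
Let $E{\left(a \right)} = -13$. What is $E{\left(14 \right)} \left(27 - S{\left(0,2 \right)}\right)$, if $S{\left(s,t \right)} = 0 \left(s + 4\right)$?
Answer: $-351$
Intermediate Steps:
$S{\left(s,t \right)} = 0$ ($S{\left(s,t \right)} = 0 \left(4 + s\right) = 0$)
$E{\left(14 \right)} \left(27 - S{\left(0,2 \right)}\right) = - 13 \left(27 - 0\right) = - 13 \left(27 + 0\right) = \left(-13\right) 27 = -351$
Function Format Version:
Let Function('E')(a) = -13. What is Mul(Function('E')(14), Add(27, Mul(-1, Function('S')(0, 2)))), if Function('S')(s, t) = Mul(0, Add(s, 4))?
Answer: -351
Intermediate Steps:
Function('S')(s, t) = 0 (Function('S')(s, t) = Mul(0, Add(4, s)) = 0)
Mul(Function('E')(14), Add(27, Mul(-1, Function('S')(0, 2)))) = Mul(-13, Add(27, Mul(-1, 0))) = Mul(-13, Add(27, 0)) = Mul(-13, 27) = -351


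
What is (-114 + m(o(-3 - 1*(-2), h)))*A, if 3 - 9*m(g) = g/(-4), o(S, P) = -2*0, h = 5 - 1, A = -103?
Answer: 35123/3 ≈ 11708.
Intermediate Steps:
h = 4
o(S, P) = 0
m(g) = 1/3 + g/36 (m(g) = 1/3 - g/(9*(-4)) = 1/3 - g*(-1)/(9*4) = 1/3 - (-1)*g/36 = 1/3 + g/36)
(-114 + m(o(-3 - 1*(-2), h)))*A = (-114 + (1/3 + (1/36)*0))*(-103) = (-114 + (1/3 + 0))*(-103) = (-114 + 1/3)*(-103) = -341/3*(-103) = 35123/3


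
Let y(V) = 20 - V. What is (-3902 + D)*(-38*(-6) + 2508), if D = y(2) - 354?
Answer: -11595168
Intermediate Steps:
D = -336 (D = (20 - 1*2) - 354 = (20 - 2) - 354 = 18 - 354 = -336)
(-3902 + D)*(-38*(-6) + 2508) = (-3902 - 336)*(-38*(-6) + 2508) = -4238*(228 + 2508) = -4238*2736 = -11595168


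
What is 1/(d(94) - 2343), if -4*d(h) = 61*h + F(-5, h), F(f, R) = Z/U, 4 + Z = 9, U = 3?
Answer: -12/45323 ≈ -0.00026477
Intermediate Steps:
Z = 5 (Z = -4 + 9 = 5)
F(f, R) = 5/3
d(h) = -5/12 - 61*h/4 (d(h) = -(61*h + 5/3)/4 = -(5/3 + 61*h)/4 = -5/12 - 61*h/4)
1/(d(94) - 2343) = 1/((-5/12 - 61/4*94) - 2343) = 1/((-5/12 - 2867/2) - 2343) = 1/(-17207/12 - 2343) = 1/(-45323/12) = -12/45323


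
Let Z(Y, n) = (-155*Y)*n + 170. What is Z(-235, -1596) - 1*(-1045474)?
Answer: -57088656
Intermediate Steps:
Z(Y, n) = 170 - 155*Y*n (Z(Y, n) = -155*Y*n + 170 = 170 - 155*Y*n)
Z(-235, -1596) - 1*(-1045474) = (170 - 155*(-235)*(-1596)) - 1*(-1045474) = (170 - 58134300) + 1045474 = -58134130 + 1045474 = -57088656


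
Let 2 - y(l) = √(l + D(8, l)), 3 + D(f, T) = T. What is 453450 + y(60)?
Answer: 453452 - 3*√13 ≈ 4.5344e+5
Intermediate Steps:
D(f, T) = -3 + T
y(l) = 2 - √(-3 + 2*l) (y(l) = 2 - √(l + (-3 + l)) = 2 - √(-3 + 2*l))
453450 + y(60) = 453450 + (2 - √(-3 + 2*60)) = 453450 + (2 - √(-3 + 120)) = 453450 + (2 - √117) = 453450 + (2 - 3*√13) = 453452 - 3*√13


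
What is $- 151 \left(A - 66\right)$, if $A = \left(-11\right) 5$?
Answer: $18271$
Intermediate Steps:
$A = -55$
$- 151 \left(A - 66\right) = - 151 \left(-55 - 66\right) = \left(-151\right) \left(-121\right) = 18271$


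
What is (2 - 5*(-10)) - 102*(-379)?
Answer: 38710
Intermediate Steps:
(2 - 5*(-10)) - 102*(-379) = (2 + 50) + 38658 = 52 + 38658 = 38710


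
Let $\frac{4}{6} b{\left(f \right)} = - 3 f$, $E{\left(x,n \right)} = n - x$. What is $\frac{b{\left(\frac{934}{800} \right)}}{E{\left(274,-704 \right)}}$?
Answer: $\frac{1401}{260800} \approx 0.0053719$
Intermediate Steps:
$b{\left(f \right)} = - \frac{9 f}{2}$ ($b{\left(f \right)} = \frac{3 \left(- 3 f\right)}{2} = - \frac{9 f}{2}$)
$\frac{b{\left(\frac{934}{800} \right)}}{E{\left(274,-704 \right)}} = \frac{\left(- \frac{9}{2}\right) \frac{934}{800}}{-704 - 274} = \frac{\left(- \frac{9}{2}\right) 934 \cdot \frac{1}{800}}{-704 - 274} = \frac{\left(- \frac{9}{2}\right) \frac{467}{400}}{-978} = \left(- \frac{4203}{800}\right) \left(- \frac{1}{978}\right) = \frac{1401}{260800}$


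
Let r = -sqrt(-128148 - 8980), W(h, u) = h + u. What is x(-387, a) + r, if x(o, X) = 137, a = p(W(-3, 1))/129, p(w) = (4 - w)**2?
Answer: 137 - 2*I*sqrt(34282) ≈ 137.0 - 370.31*I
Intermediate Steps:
a = 12/43 (a = (-4 + (-3 + 1))**2/129 = (-4 - 2)**2*(1/129) = (-6)**2*(1/129) = 36*(1/129) = 12/43 ≈ 0.27907)
r = -2*I*sqrt(34282) (r = -sqrt(-137128) = -2*I*sqrt(34282) ≈ -370.31*I)
x(-387, a) + r = 137 - 2*I*sqrt(34282)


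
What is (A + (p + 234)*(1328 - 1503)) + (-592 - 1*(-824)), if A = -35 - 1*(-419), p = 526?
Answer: -132384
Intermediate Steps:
A = 384 (A = -35 + 419 = 384)
(A + (p + 234)*(1328 - 1503)) + (-592 - 1*(-824)) = (384 + (526 + 234)*(1328 - 1503)) + (-592 - 1*(-824)) = (384 + 760*(-175)) + (-592 + 824) = (384 - 133000) + 232 = -132616 + 232 = -132384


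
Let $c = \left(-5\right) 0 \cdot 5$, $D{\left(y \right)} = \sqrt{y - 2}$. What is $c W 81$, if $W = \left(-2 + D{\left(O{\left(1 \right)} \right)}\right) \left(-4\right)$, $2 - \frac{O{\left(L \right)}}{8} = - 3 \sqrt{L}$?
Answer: $0$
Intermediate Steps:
$O{\left(L \right)} = 16 + 24 \sqrt{L}$ ($O{\left(L \right)} = 16 - 8 \left(- 3 \sqrt{L}\right) = 16 + 24 \sqrt{L}$)
$D{\left(y \right)} = \sqrt{-2 + y}$
$W = 8 - 4 \sqrt{38}$ ($W = \left(-2 + \sqrt{-2 + \left(16 + 24 \sqrt{1}\right)}\right) \left(-4\right) = \left(-2 + \sqrt{-2 + \left(16 + 24 \cdot 1\right)}\right) \left(-4\right) = \left(-2 + \sqrt{-2 + \left(16 + 24\right)}\right) \left(-4\right) = \left(-2 + \sqrt{-2 + 40}\right) \left(-4\right) = \left(-2 + \sqrt{38}\right) \left(-4\right) = 8 - 4 \sqrt{38} \approx -16.658$)
$c = 0$ ($c = 0 \cdot 5 = 0$)
$c W 81 = 0 \left(8 - 4 \sqrt{38}\right) 81 = 0 \cdot 81 = 0$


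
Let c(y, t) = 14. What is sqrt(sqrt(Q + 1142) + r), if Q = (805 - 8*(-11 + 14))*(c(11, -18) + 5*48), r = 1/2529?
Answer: sqrt(281 + 1421298*sqrt(49879))/843 ≈ 21.135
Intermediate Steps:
r = 1/2529 ≈ 0.00039541
Q = 198374 (Q = (805 - 8*(-11 + 14))*(14 + 5*48) = (805 - 8*3)*(14 + 240) = (805 - 24)*254 = 781*254 = 198374)
sqrt(sqrt(Q + 1142) + r) = sqrt(sqrt(198374 + 1142) + 1/2529) = sqrt(sqrt(199516) + 1/2529) = sqrt(2*sqrt(49879) + 1/2529) = sqrt(1/2529 + 2*sqrt(49879))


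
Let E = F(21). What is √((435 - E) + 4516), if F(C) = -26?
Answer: 3*√553 ≈ 70.548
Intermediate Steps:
E = -26
√((435 - E) + 4516) = √((435 - 1*(-26)) + 4516) = √((435 + 26) + 4516) = √(461 + 4516) = √4977 = 3*√553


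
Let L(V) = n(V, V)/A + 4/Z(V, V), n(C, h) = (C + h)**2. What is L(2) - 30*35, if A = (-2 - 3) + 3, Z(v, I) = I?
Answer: -1056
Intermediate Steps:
A = -2 (A = -5 + 3 = -2)
L(V) = -2*V**2 + 4/V (L(V) = (V + V)**2/(-2) + 4/V = (2*V)**2*(-1/2) + 4/V = (4*V**2)*(-1/2) + 4/V = -2*V**2 + 4/V)
L(2) - 30*35 = 2*(2 - 1*2**3)/2 - 30*35 = 2*(1/2)*(2 - 1*8) - 1050 = 2*(1/2)*(2 - 8) - 1050 = 2*(1/2)*(-6) - 1050 = -6 - 1050 = -1056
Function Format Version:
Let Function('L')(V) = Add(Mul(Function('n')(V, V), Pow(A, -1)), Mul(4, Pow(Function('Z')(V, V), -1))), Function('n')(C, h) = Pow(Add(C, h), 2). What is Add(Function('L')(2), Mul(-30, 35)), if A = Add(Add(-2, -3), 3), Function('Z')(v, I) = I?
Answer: -1056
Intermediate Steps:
A = -2 (A = Add(-5, 3) = -2)
Function('L')(V) = Add(Mul(-2, Pow(V, 2)), Mul(4, Pow(V, -1))) (Function('L')(V) = Add(Mul(Pow(Add(V, V), 2), Pow(-2, -1)), Mul(4, Pow(V, -1))) = Add(Mul(Pow(Mul(2, V), 2), Rational(-1, 2)), Mul(4, Pow(V, -1))) = Add(Mul(Mul(4, Pow(V, 2)), Rational(-1, 2)), Mul(4, Pow(V, -1))) = Add(Mul(-2, Pow(V, 2)), Mul(4, Pow(V, -1))))
Add(Function('L')(2), Mul(-30, 35)) = Add(Mul(2, Pow(2, -1), Add(2, Mul(-1, Pow(2, 3)))), Mul(-30, 35)) = Add(Mul(2, Rational(1, 2), Add(2, Mul(-1, 8))), -1050) = Add(Mul(2, Rational(1, 2), Add(2, -8)), -1050) = Add(Mul(2, Rational(1, 2), -6), -1050) = Add(-6, -1050) = -1056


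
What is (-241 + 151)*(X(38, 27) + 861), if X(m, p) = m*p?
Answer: -169830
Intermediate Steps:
(-241 + 151)*(X(38, 27) + 861) = (-241 + 151)*(38*27 + 861) = -90*(1026 + 861) = -90*1887 = -169830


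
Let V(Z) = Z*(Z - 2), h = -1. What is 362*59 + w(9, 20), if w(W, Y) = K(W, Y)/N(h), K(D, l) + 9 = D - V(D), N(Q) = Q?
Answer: 21421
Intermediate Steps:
V(Z) = Z*(-2 + Z)
K(D, l) = -9 + D - D*(-2 + D) (K(D, l) = -9 + (D - D*(-2 + D)) = -9 + D - D*(-2 + D))
w(W, Y) = 9 - W + W*(-2 + W) (w(W, Y) = (-9 + W - W*(-2 + W))/(-1) = (-9 + W - W*(-2 + W))*(-1) = 9 - W + W*(-2 + W))
362*59 + w(9, 20) = 362*59 + (9 - 1*9 + 9*(-2 + 9)) = 21358 + (9 - 9 + 9*7) = 21358 + (9 - 9 + 63) = 21358 + 63 = 21421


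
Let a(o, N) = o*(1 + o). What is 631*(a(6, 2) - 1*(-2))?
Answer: 27764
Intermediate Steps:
631*(a(6, 2) - 1*(-2)) = 631*(6*(1 + 6) - 1*(-2)) = 631*(6*7 + 2) = 631*(42 + 2) = 631*44 = 27764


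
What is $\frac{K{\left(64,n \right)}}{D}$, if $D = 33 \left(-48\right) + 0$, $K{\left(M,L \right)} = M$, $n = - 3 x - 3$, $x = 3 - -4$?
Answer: $- \frac{4}{99} \approx -0.040404$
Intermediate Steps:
$x = 7$ ($x = 3 + 4 = 7$)
$n = -24$ ($n = \left(-3\right) 7 - 3 = -21 - 3 = -24$)
$D = -1584$ ($D = -1584 + 0 = -1584$)
$\frac{K{\left(64,n \right)}}{D} = \frac{64}{-1584} = 64 \left(- \frac{1}{1584}\right) = - \frac{4}{99}$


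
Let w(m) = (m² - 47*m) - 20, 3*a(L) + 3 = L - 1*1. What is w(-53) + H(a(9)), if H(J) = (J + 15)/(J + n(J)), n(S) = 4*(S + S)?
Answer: 47530/9 ≈ 5281.1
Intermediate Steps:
a(L) = -4/3 + L/3 (a(L) = -1 + (L - 1*1)/3 = -1 + (L - 1)/3 = -1 + (-1 + L)/3 = -1 + (-⅓ + L/3) = -4/3 + L/3)
n(S) = 8*S (n(S) = 4*(2*S) = 8*S)
w(m) = -20 + m² - 47*m
H(J) = (15 + J)/(9*J) (H(J) = (J + 15)/(J + 8*J) = (15 + J)/((9*J)) = (15 + J)*(1/(9*J)) = (15 + J)/(9*J))
w(-53) + H(a(9)) = (-20 + (-53)² - 47*(-53)) + (15 + (-4/3 + (⅓)*9))/(9*(-4/3 + (⅓)*9)) = (-20 + 2809 + 2491) + (15 + (-4/3 + 3))/(9*(-4/3 + 3)) = 5280 + (15 + 5/3)/(9*(5/3)) = 5280 + (⅑)*(⅗)*(50/3) = 5280 + 10/9 = 47530/9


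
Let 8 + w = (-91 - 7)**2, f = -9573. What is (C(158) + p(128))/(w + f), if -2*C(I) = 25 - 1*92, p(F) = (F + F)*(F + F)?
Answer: 131139/46 ≈ 2850.8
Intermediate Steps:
p(F) = 4*F**2 (p(F) = (2*F)*(2*F) = 4*F**2)
C(I) = 67/2 (C(I) = -(25 - 1*92)/2 = -(25 - 92)/2 = -1/2*(-67) = 67/2)
w = 9596 (w = -8 + (-91 - 7)**2 = -8 + (-98)**2 = -8 + 9604 = 9596)
(C(158) + p(128))/(w + f) = (67/2 + 4*128**2)/(9596 - 9573) = (67/2 + 4*16384)/23 = (67/2 + 65536)*(1/23) = (131139/2)*(1/23) = 131139/46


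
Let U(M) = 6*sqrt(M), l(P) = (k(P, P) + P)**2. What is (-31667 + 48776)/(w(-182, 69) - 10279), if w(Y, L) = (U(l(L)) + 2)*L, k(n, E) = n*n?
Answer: 17109/1989479 ≈ 0.0085997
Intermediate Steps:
k(n, E) = n**2
l(P) = (P + P**2)**2 (l(P) = (P**2 + P)**2 = (P + P**2)**2)
w(Y, L) = L*(2 + 6*sqrt(L**2*(1 + L)**2)) (w(Y, L) = (6*sqrt(L**2*(1 + L)**2) + 2)*L = (2 + 6*sqrt(L**2*(1 + L)**2))*L = L*(2 + 6*sqrt(L**2*(1 + L)**2)))
(-31667 + 48776)/(w(-182, 69) - 10279) = (-31667 + 48776)/(2*69*(1 + 3*sqrt(69**2*(1 + 69)**2)) - 10279) = 17109/(2*69*(1 + 3*sqrt(4761*70**2)) - 10279) = 17109/(2*69*(1 + 3*sqrt(4761*4900)) - 10279) = 17109/(2*69*(1 + 3*sqrt(23328900)) - 10279) = 17109/(2*69*(1 + 3*4830) - 10279) = 17109/(2*69*(1 + 14490) - 10279) = 17109/(2*69*14491 - 10279) = 17109/(1999758 - 10279) = 17109/1989479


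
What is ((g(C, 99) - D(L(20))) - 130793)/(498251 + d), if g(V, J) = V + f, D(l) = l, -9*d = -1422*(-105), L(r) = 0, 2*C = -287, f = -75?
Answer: -262023/963322 ≈ -0.27200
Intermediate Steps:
C = -287/2 (C = (1/2)*(-287) = -287/2 ≈ -143.50)
d = -16590 (d = -(-158)*(-105) = -1/9*149310 = -16590)
g(V, J) = -75 + V (g(V, J) = V - 75 = -75 + V)
((g(C, 99) - D(L(20))) - 130793)/(498251 + d) = (((-75 - 287/2) - 1*0) - 130793)/(498251 - 16590) = ((-437/2 + 0) - 130793)/481661 = (-437/2 - 130793)*(1/481661) = -262023/2*1/481661 = -262023/963322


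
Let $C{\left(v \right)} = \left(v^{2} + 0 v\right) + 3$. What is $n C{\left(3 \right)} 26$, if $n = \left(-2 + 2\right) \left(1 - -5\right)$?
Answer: $0$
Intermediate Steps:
$C{\left(v \right)} = 3 + v^{2}$ ($C{\left(v \right)} = \left(v^{2} + 0\right) + 3 = v^{2} + 3 = 3 + v^{2}$)
$n = 0$ ($n = 0 \left(1 + 5\right) = 0 \cdot 6 = 0$)
$n C{\left(3 \right)} 26 = 0 \left(3 + 3^{2}\right) 26 = 0 \left(3 + 9\right) 26 = 0 \cdot 12 \cdot 26 = 0 \cdot 26 = 0$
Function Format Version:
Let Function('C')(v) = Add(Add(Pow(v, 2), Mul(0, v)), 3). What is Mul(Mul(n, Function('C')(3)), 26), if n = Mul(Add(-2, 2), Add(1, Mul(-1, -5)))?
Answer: 0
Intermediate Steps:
Function('C')(v) = Add(3, Pow(v, 2)) (Function('C')(v) = Add(Add(Pow(v, 2), 0), 3) = Add(Pow(v, 2), 3) = Add(3, Pow(v, 2)))
n = 0 (n = Mul(0, Add(1, 5)) = Mul(0, 6) = 0)
Mul(Mul(n, Function('C')(3)), 26) = Mul(Mul(0, Add(3, Pow(3, 2))), 26) = Mul(Mul(0, Add(3, 9)), 26) = Mul(Mul(0, 12), 26) = Mul(0, 26) = 0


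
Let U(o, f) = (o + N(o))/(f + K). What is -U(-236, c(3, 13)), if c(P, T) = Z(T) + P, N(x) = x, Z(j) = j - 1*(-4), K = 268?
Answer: 59/36 ≈ 1.6389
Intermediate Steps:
Z(j) = 4 + j (Z(j) = j + 4 = 4 + j)
c(P, T) = 4 + P + T (c(P, T) = (4 + T) + P = 4 + P + T)
U(o, f) = 2*o/(268 + f) (U(o, f) = (o + o)/(f + 268) = (2*o)/(268 + f) = 2*o/(268 + f))
-U(-236, c(3, 13)) = -2*(-236)/(268 + (4 + 3 + 13)) = -2*(-236)/(268 + 20) = -2*(-236)/288 = -1*(-59/36) = 59/36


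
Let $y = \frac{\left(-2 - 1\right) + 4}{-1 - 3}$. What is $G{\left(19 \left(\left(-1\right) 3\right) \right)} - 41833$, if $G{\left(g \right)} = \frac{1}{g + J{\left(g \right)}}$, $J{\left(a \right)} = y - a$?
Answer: $-41837$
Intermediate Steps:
$y = - \frac{1}{4}$ ($y = \frac{\left(-2 - 1\right) + 4}{-4} = \left(-3 + 4\right) \left(- \frac{1}{4}\right) = 1 \left(- \frac{1}{4}\right) = - \frac{1}{4} \approx -0.25$)
$J{\left(a \right)} = - \frac{1}{4} - a$
$G{\left(g \right)} = -4$ ($G{\left(g \right)} = \frac{1}{g - \left(\frac{1}{4} + g\right)} = \frac{1}{- \frac{1}{4}} = -4$)
$G{\left(19 \left(\left(-1\right) 3\right) \right)} - 41833 = -4 - 41833 = -41837$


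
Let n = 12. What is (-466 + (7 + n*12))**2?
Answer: 99225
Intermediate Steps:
(-466 + (7 + n*12))**2 = (-466 + (7 + 12*12))**2 = (-466 + (7 + 144))**2 = (-466 + 151)**2 = (-315)**2 = 99225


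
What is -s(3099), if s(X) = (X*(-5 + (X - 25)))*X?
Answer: -29474065269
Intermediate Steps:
s(X) = X²*(-30 + X) (s(X) = (X*(-5 + (-25 + X)))*X = (X*(-30 + X))*X = X²*(-30 + X))
-s(3099) = -3099²*(-30 + 3099) = -9603801*3069 = -1*29474065269 = -29474065269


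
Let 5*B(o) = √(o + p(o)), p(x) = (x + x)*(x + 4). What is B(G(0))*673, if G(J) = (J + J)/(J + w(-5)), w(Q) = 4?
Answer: 0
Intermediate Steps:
G(J) = 2*J/(4 + J) (G(J) = (J + J)/(J + 4) = (2*J)/(4 + J) = 2*J/(4 + J))
p(x) = 2*x*(4 + x) (p(x) = (2*x)*(4 + x) = 2*x*(4 + x))
B(o) = √(o + 2*o*(4 + o))/5
B(G(0))*673 = (√((2*0/(4 + 0))*(9 + 2*(2*0/(4 + 0))))/5)*673 = (√((2*0/4)*(9 + 2*(2*0/4)))/5)*673 = (√((2*0*(¼))*(9 + 2*(2*0*(¼))))/5)*673 = (√(0*(9 + 2*0))/5)*673 = (√(0*(9 + 0))/5)*673 = (√(0*9)/5)*673 = (√0/5)*673 = ((⅕)*0)*673 = 0*673 = 0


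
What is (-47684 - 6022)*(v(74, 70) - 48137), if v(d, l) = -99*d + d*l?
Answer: 2700498798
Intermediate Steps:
(-47684 - 6022)*(v(74, 70) - 48137) = (-47684 - 6022)*(74*(-99 + 70) - 48137) = -53706*(74*(-29) - 48137) = -53706*(-2146 - 48137) = -53706*(-50283) = 2700498798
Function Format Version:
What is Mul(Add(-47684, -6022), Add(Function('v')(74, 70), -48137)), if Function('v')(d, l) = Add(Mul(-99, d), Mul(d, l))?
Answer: 2700498798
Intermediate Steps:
Mul(Add(-47684, -6022), Add(Function('v')(74, 70), -48137)) = Mul(Add(-47684, -6022), Add(Mul(74, Add(-99, 70)), -48137)) = Mul(-53706, Add(Mul(74, -29), -48137)) = Mul(-53706, Add(-2146, -48137)) = Mul(-53706, -50283) = 2700498798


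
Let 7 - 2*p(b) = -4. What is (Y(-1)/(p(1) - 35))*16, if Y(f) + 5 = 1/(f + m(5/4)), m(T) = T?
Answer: 32/59 ≈ 0.54237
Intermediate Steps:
p(b) = 11/2 (p(b) = 7/2 - ½*(-4) = 7/2 + 2 = 11/2)
Y(f) = -5 + 1/(5/4 + f) (Y(f) = -5 + 1/(f + 5/4) = -5 + 1/(5/4 + f))
(Y(-1)/(p(1) - 35))*16 = (((-21 - 20*(-1))/(5 + 4*(-1)))/(11/2 - 35))*16 = (((-21 + 20)/(5 - 4))/(-59/2))*16 = ((-1/1)*(-2/59))*16 = ((1*(-1))*(-2/59))*16 = -1*(-2/59)*16 = (2/59)*16 = 32/59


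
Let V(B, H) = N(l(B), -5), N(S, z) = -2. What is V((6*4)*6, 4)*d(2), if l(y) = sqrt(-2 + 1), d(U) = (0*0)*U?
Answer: 0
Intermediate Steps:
d(U) = 0 (d(U) = 0*U = 0)
l(y) = I (l(y) = sqrt(-1) = I)
V(B, H) = -2
V((6*4)*6, 4)*d(2) = -2*0 = 0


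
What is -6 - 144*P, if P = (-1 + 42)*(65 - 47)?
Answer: -106278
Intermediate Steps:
P = 738 (P = 41*18 = 738)
-6 - 144*P = -6 - 144*738 = -6 - 106272 = -106278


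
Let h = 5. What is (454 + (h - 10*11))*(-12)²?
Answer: 50256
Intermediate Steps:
(454 + (h - 10*11))*(-12)² = (454 + (5 - 10*11))*(-12)² = (454 + (5 - 110))*144 = (454 - 105)*144 = 349*144 = 50256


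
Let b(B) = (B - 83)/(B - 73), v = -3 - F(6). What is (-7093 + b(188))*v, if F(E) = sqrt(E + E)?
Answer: 489354/23 + 326236*sqrt(3)/23 ≈ 45844.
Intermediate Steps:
F(E) = sqrt(2)*sqrt(E) (F(E) = sqrt(2*E) = sqrt(2)*sqrt(E))
v = -3 - 2*sqrt(3) (v = -3 - sqrt(2)*sqrt(6) = -3 - 2*sqrt(3) ≈ -6.4641)
b(B) = (-83 + B)/(-73 + B)
(-7093 + b(188))*v = (-7093 + (-83 + 188)/(-73 + 188))*(-3 - 2*sqrt(3)) = (-7093 + 105/115)*(-3 - 2*sqrt(3)) = (-7093 + (1/115)*105)*(-3 - 2*sqrt(3)) = (-7093 + 21/23)*(-3 - 2*sqrt(3)) = -163118*(-3 - 2*sqrt(3))/23 = 489354/23 + 326236*sqrt(3)/23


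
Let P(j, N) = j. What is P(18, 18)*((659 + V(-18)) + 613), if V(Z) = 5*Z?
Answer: 21276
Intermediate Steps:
P(18, 18)*((659 + V(-18)) + 613) = 18*((659 + 5*(-18)) + 613) = 18*((659 - 90) + 613) = 18*(569 + 613) = 18*1182 = 21276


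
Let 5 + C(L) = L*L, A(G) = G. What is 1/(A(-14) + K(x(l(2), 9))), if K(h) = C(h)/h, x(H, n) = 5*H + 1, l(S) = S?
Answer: -11/38 ≈ -0.28947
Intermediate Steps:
C(L) = -5 + L² (C(L) = -5 + L*L = -5 + L²)
x(H, n) = 1 + 5*H
K(h) = (-5 + h²)/h
1/(A(-14) + K(x(l(2), 9))) = 1/(-14 + ((1 + 5*2) - 5/(1 + 5*2))) = 1/(-14 + ((1 + 10) - 5/(1 + 10))) = 1/(-14 + (11 - 5/11)) = 1/(-14 + 116/11) = 1/(-38/11) = -11/38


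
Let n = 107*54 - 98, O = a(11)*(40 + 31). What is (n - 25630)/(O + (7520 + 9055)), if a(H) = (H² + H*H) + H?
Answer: -1425/2467 ≈ -0.57762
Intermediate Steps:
a(H) = H + 2*H² (a(H) = (H² + H²) + H = 2*H² + H = H + 2*H²)
O = 17963 (O = (11*(1 + 2*11))*(40 + 31) = (11*(1 + 22))*71 = (11*23)*71 = 253*71 = 17963)
n = 5680 (n = 5778 - 98 = 5680)
(n - 25630)/(O + (7520 + 9055)) = (5680 - 25630)/(17963 + (7520 + 9055)) = -19950/(17963 + 16575) = -19950/34538 = -19950*1/34538 = -1425/2467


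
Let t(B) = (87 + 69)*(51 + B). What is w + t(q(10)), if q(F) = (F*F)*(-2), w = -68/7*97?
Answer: -169304/7 ≈ -24186.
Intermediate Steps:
w = -6596/7 (w = -68*1/7*97 = -68/7*97 = -6596/7 ≈ -942.29)
q(F) = -2*F**2 (q(F) = F**2*(-2) = -2*F**2)
t(B) = 7956 + 156*B (t(B) = 156*(51 + B) = 7956 + 156*B)
w + t(q(10)) = -6596/7 + (7956 + 156*(-2*10**2)) = -6596/7 + (7956 + 156*(-2*100)) = -6596/7 + (7956 + 156*(-200)) = -6596/7 + (7956 - 31200) = -6596/7 - 23244 = -169304/7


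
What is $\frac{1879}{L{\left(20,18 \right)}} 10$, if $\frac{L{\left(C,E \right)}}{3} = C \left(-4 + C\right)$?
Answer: $\frac{1879}{96} \approx 19.573$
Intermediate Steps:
$L{\left(C,E \right)} = 3 C \left(-4 + C\right)$
$\frac{1879}{L{\left(20,18 \right)}} 10 = \frac{1879}{3 \cdot 20 \left(-4 + 20\right)} 10 = \frac{1879}{3 \cdot 20 \cdot 16} \cdot 10 = \frac{1879}{960} \cdot 10 = \frac{1879}{96}$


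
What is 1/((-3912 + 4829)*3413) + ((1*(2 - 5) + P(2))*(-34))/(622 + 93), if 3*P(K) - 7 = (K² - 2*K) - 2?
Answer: 425644201/6713251545 ≈ 0.063404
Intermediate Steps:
P(K) = 5/3 - 2*K/3 + K²/3 (P(K) = 7/3 + ((K² - 2*K) - 2)/3 = 7/3 + (-2 + K² - 2*K)/3 = 7/3 + (-⅔ - 2*K/3 + K²/3) = 5/3 - 2*K/3 + K²/3)
1/((-3912 + 4829)*3413) + ((1*(2 - 5) + P(2))*(-34))/(622 + 93) = 1/((-3912 + 4829)*3413) + ((1*(2 - 5) + (5/3 - ⅔*2 + (⅓)*2²))*(-34))/(622 + 93) = (1/3413)/917 + ((1*(-3) + (5/3 - 4/3 + (⅓)*4))*(-34))/715 = (1/917)*(1/3413) + ((-3 + (5/3 - 4/3 + 4/3))*(-34))*(1/715) = 1/3129721 + ((-3 + 5/3)*(-34))*(1/715) = 1/3129721 - 4/3*(-34)*(1/715) = 1/3129721 + (136/3)*(1/715) = 1/3129721 + 136/2145 = 425644201/6713251545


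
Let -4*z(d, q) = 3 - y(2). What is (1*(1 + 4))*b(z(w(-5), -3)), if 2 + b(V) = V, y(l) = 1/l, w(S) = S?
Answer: -105/8 ≈ -13.125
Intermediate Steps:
y(l) = 1/l
z(d, q) = -5/8 (z(d, q) = -(3 - 1/2)/4 = -1/4*5/2 = -5/8)
b(V) = -2 + V
(1*(1 + 4))*b(z(w(-5), -3)) = (1*(1 + 4))*(-2 - 5/8) = (1*5)*(-21/8) = 5*(-21/8) = -105/8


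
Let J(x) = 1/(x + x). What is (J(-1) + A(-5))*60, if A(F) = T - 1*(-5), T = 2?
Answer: 390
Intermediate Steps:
J(x) = 1/(2*x)
A(F) = 7 (A(F) = 2 - 1*(-5) = 2 + 5 = 7)
(J(-1) + A(-5))*60 = ((½)/(-1) + 7)*60 = ((½)*(-1) + 7)*60 = (-½ + 7)*60 = (13/2)*60 = 390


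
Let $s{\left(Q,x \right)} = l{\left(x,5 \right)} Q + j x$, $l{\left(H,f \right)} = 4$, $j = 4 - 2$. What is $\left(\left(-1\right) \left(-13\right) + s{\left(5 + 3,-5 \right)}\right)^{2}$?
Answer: $1225$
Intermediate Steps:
$j = 2$ ($j = 4 - 2 = 2$)
$s{\left(Q,x \right)} = 2 x + 4 Q$ ($s{\left(Q,x \right)} = 4 Q + 2 x = 2 x + 4 Q$)
$\left(\left(-1\right) \left(-13\right) + s{\left(5 + 3,-5 \right)}\right)^{2} = \left(\left(-1\right) \left(-13\right) + \left(2 \left(-5\right) + 4 \left(5 + 3\right)\right)\right)^{2} = \left(13 + \left(-10 + 4 \cdot 8\right)\right)^{2} = \left(13 + \left(-10 + 32\right)\right)^{2} = \left(13 + 22\right)^{2} = 35^{2} = 1225$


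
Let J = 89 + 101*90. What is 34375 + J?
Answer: 43554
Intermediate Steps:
J = 9179 (J = 89 + 9090 = 9179)
34375 + J = 34375 + 9179 = 43554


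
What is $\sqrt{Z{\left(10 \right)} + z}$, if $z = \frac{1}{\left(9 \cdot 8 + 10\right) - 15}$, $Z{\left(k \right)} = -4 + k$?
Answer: $\frac{\sqrt{27001}}{67} \approx 2.4525$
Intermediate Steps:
$z = \frac{1}{67}$ ($z = \frac{1}{\left(72 + 10\right) - 15} = \frac{1}{82 - 15} = \frac{1}{67} \approx 0.014925$)
$\sqrt{Z{\left(10 \right)} + z} = \sqrt{\left(-4 + 10\right) + \frac{1}{67}} = \sqrt{6 + \frac{1}{67}} = \sqrt{\frac{403}{67}} = \frac{\sqrt{27001}}{67}$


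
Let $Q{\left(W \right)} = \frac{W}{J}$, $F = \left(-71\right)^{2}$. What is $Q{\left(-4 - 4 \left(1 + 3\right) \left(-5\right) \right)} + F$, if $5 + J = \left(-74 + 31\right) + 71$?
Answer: $\frac{116019}{23} \approx 5044.3$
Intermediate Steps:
$J = 23$ ($J = -5 + \left(\left(-74 + 31\right) + 71\right) = -5 + \left(-43 + 71\right) = -5 + 28 = 23$)
$F = 5041$
$Q{\left(W \right)} = \frac{W}{23}$
$Q{\left(-4 - 4 \left(1 + 3\right) \left(-5\right) \right)} + F = \frac{-4 - 4 \left(1 + 3\right) \left(-5\right)}{23} + 5041 = \frac{-4 - 4 \cdot 4 \left(-5\right)}{23} + 5041 = \frac{-4 - -80}{23} + 5041 = \frac{-4 + 80}{23} + 5041 = \frac{1}{23} \cdot 76 + 5041 = \frac{76}{23} + 5041 = \frac{116019}{23}$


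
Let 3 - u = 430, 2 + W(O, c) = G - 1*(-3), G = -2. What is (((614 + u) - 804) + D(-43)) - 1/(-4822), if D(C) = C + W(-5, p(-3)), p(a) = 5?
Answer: -3187341/4822 ≈ -661.00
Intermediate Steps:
W(O, c) = -1 (W(O, c) = -2 + (-2 - 1*(-3)) = -2 + (-2 + 3) = -2 + 1 = -1)
u = -427 (u = 3 - 1*430 = 3 - 430 = -427)
D(C) = -1 + C (D(C) = C - 1 = -1 + C)
(((614 + u) - 804) + D(-43)) - 1/(-4822) = (((614 - 427) - 804) + (-1 - 43)) - 1/(-4822) = ((187 - 804) - 44) - 1*(-1/4822) = (-617 - 44) + 1/4822 = -661 + 1/4822 = -3187341/4822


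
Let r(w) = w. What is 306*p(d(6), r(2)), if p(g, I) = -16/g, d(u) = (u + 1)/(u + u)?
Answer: -58752/7 ≈ -8393.1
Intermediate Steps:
d(u) = (1 + u)/(2*u) (d(u) = (1 + u)/((2*u)) = (1 + u)*(1/(2*u)) = (1 + u)/(2*u))
306*p(d(6), r(2)) = 306*(-16*12/(1 + 6)) = 306*(-16/((½)*(⅙)*7)) = 306*(-16/7/12) = 306*(-16*12/7) = 306*(-192/7) = -58752/7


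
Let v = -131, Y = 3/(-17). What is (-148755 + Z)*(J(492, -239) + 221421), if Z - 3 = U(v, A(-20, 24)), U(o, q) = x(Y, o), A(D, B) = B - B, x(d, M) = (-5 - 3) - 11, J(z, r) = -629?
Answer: -32847446632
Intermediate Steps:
Y = -3/17 (Y = 3*(-1/17) = -3/17 ≈ -0.17647)
x(d, M) = -19 (x(d, M) = -8 - 11 = -19)
A(D, B) = 0
U(o, q) = -19
Z = -16 (Z = 3 - 19 = -16)
(-148755 + Z)*(J(492, -239) + 221421) = (-148755 - 16)*(-629 + 221421) = -148771*220792 = -32847446632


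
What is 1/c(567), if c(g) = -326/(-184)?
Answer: 92/163 ≈ 0.56442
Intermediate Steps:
c(g) = 163/92 (c(g) = -326*(-1/184) = 163/92)
1/c(567) = 1/(163/92) = 92/163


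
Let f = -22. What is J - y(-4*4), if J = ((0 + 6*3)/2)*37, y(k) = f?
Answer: 355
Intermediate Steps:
y(k) = -22
J = 333 (J = ((0 + 18)*(½))*37 = (18*(½))*37 = 9*37 = 333)
J - y(-4*4) = 333 - 1*(-22) = 333 + 22 = 355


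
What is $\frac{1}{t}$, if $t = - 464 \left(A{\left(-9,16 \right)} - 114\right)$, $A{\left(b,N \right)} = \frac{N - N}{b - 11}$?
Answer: $\frac{1}{52896} \approx 1.8905 \cdot 10^{-5}$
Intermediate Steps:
$A{\left(b,N \right)} = 0$ ($A{\left(b,N \right)} = \frac{0}{-11 + b} = 0$)
$t = 52896$ ($t = - 464 \left(0 - 114\right) = \left(-464\right) \left(-114\right) = 52896$)
$\frac{1}{t} = \frac{1}{52896}$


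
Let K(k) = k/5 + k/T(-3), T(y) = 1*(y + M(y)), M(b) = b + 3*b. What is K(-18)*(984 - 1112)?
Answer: 1536/5 ≈ 307.20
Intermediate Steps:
M(b) = 4*b
T(y) = 5*y (T(y) = 1*(y + 4*y) = 1*(5*y) = 5*y)
K(k) = 2*k/15 (K(k) = k/5 + k/((5*(-3))) = k*(⅕) + k/(-15) = k/5 + k*(-1/15) = k/5 - k/15 = 2*k/15)
K(-18)*(984 - 1112) = ((2/15)*(-18))*(984 - 1112) = -12/5*(-128) = 1536/5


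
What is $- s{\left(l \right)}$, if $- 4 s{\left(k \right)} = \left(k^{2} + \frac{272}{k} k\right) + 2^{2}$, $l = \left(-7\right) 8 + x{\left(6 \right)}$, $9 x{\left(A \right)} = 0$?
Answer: $853$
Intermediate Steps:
$x{\left(A \right)} = 0$ ($x{\left(A \right)} = \frac{1}{9} \cdot 0 = 0$)
$l = -56$ ($l = \left(-7\right) 8 + 0 = -56 + 0 = -56$)
$s{\left(k \right)} = -69 - \frac{k^{2}}{4}$ ($s{\left(k \right)} = - \frac{\left(k^{2} + \frac{272}{k} k\right) + 2^{2}}{4} = - \frac{\left(k^{2} + 272\right) + 4}{4} = - \frac{\left(272 + k^{2}\right) + 4}{4} = - \frac{276 + k^{2}}{4} = -69 - \frac{k^{2}}{4}$)
$- s{\left(l \right)} = - (-69 - \frac{\left(-56\right)^{2}}{4}) = - (-69 - 784) = \left(-1\right) \left(-853\right) = 853$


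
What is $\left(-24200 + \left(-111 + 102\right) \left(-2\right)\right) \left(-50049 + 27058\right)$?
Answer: $555968362$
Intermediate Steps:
$\left(-24200 + \left(-111 + 102\right) \left(-2\right)\right) \left(-50049 + 27058\right) = \left(-24200 - -18\right) \left(-22991\right) = \left(-24200 + 18\right) \left(-22991\right) = \left(-24182\right) \left(-22991\right) = 555968362$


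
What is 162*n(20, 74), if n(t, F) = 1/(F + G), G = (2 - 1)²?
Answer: 54/25 ≈ 2.1600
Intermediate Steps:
G = 1 (G = 1² = 1)
n(t, F) = 1/(1 + F) (n(t, F) = 1/(F + 1) = 1/(1 + F))
162*n(20, 74) = 162/(1 + 74) = 162/75 = 162*(1/75) = 54/25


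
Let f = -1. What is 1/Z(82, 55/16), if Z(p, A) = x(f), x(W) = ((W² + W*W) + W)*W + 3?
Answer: ½ ≈ 0.50000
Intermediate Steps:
x(W) = 3 + W*(W + 2*W²) (x(W) = ((W² + W²) + W)*W + 3 = (2*W² + W)*W + 3 = (W + 2*W²)*W + 3 = W*(W + 2*W²) + 3 = 3 + W*(W + 2*W²))
Z(p, A) = 2 (Z(p, A) = 3 + (-1)² + 2*(-1)³ = 3 + 1 + 2*(-1) = 3 + 1 - 2 = 2)
1/Z(82, 55/16) = 1/2 = ½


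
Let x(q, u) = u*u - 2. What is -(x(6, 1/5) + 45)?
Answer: -1076/25 ≈ -43.040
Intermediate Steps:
x(q, u) = -2 + u**2 (x(q, u) = u**2 - 2 = -2 + u**2)
-(x(6, 1/5) + 45) = -((-2 + (1/5)**2) + 45) = -((-2 + 1/25) + 45) = -(-49/25 + 45) = -1*1076/25 = -1076/25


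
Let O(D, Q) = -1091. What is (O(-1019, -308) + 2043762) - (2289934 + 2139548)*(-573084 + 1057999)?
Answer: -2147920221359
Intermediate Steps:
(O(-1019, -308) + 2043762) - (2289934 + 2139548)*(-573084 + 1057999) = (-1091 + 2043762) - (2289934 + 2139548)*(-573084 + 1057999) = 2042671 - 4429482*484915 = 2042671 - 1*2147922264030 = 2042671 - 2147922264030 = -2147920221359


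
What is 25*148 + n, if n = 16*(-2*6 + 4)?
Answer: 3572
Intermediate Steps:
n = -128 (n = 16*(-12 + 4) = 16*(-8) = -128)
25*148 + n = 25*148 - 128 = 3700 - 128 = 3572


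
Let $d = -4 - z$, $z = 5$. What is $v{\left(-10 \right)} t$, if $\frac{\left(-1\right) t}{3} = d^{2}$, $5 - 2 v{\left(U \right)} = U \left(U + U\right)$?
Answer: $\frac{47385}{2} \approx 23693.0$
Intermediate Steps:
$v{\left(U \right)} = \frac{5}{2} - U^{2}$ ($v{\left(U \right)} = \frac{5}{2} - \frac{U \left(U + U\right)}{2} = \frac{5}{2} - \frac{U 2 U}{2} = \frac{5}{2} - \frac{2 U^{2}}{2} = \frac{5}{2} - U^{2}$)
$d = -9$ ($d = -4 - 5 = -9$)
$t = -243$ ($t = - 3 \left(-9\right)^{2} = \left(-3\right) 81 = -243$)
$v{\left(-10 \right)} t = \left(\frac{5}{2} - \left(-10\right)^{2}\right) \left(-243\right) = \left(\frac{5}{2} - 100\right) \left(-243\right) = \left(- \frac{195}{2}\right) \left(-243\right) = \frac{47385}{2}$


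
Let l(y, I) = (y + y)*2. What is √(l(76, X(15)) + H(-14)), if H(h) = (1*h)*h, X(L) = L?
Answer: 10*√5 ≈ 22.361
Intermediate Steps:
H(h) = h² (H(h) = h*h = h²)
l(y, I) = 4*y (l(y, I) = (2*y)*2 = 4*y)
√(l(76, X(15)) + H(-14)) = √(4*76 + (-14)²) = √(304 + 196) = √500 = 10*√5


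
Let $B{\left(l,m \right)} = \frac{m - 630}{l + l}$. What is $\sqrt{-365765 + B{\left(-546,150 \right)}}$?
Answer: $\frac{5 i \sqrt{121155853}}{91} \approx 604.79 i$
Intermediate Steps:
$B{\left(l,m \right)} = \frac{-630 + m}{2 l}$
$\sqrt{-365765 + B{\left(-546,150 \right)}} = \sqrt{-365765 + \frac{-630 + 150}{2 \left(-546\right)}} = \sqrt{-365765 + \frac{1}{2} \left(- \frac{1}{546}\right) \left(-480\right)} = \sqrt{-365765 + \frac{40}{91}} = \sqrt{- \frac{33284575}{91}} = \frac{5 i \sqrt{121155853}}{91}$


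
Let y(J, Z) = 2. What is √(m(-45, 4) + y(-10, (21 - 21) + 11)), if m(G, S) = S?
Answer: √6 ≈ 2.4495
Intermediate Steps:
√(m(-45, 4) + y(-10, (21 - 21) + 11)) = √(4 + 2) = √6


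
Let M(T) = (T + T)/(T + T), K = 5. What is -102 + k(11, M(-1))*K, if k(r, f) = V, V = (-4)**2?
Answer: -22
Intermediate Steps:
M(T) = 1 (M(T) = (2*T)/((2*T)) = (2*T)*(1/(2*T)) = 1)
V = 16
k(r, f) = 16
-102 + k(11, M(-1))*K = -102 + 16*5 = -102 + 80 = -22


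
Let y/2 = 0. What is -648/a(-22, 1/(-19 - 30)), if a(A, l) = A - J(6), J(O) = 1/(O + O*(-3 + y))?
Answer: 7776/263 ≈ 29.567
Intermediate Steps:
y = 0 (y = 2*0 = 0)
J(O) = -1/(2*O) (J(O) = 1/(O + O*(-3 + 0)) = 1/(O + O*(-3)) = 1/(O - 3*O) = 1/(-2*O) = -1/(2*O))
a(A, l) = 1/12 + A (a(A, l) = A - (-1)/(2*6) = A - 1*(-1/12) = A + 1/12 = 1/12 + A)
-648/a(-22, 1/(-19 - 30)) = -648/(1/12 - 22) = -648/(-263/12) = -648*(-12/263) = 7776/263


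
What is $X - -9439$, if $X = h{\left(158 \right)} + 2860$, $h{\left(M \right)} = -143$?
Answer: $12156$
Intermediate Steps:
$X = 2717$ ($X = -143 + 2860 = 2717$)
$X - -9439 = 2717 - -9439 = 2717 + 9439 = 12156$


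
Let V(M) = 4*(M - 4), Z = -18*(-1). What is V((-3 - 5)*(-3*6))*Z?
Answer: 10080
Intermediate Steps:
Z = 18
V(M) = -16 + 4*M (V(M) = 4*(-4 + M) = -16 + 4*M)
V((-3 - 5)*(-3*6))*Z = (-16 + 4*((-3 - 5)*(-3*6)))*18 = (-16 + 4*(-8*(-18)))*18 = (-16 + 4*144)*18 = (-16 + 576)*18 = 560*18 = 10080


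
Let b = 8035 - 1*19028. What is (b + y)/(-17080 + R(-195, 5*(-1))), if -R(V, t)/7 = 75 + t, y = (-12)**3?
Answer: 12721/17570 ≈ 0.72402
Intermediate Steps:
y = -1728
R(V, t) = -525 - 7*t (R(V, t) = -7*(75 + t) = -525 - 7*t)
b = -10993 (b = 8035 - 19028 = -10993)
(b + y)/(-17080 + R(-195, 5*(-1))) = (-10993 - 1728)/(-17080 + (-525 - 35*(-1))) = -12721/(-17080 + (-525 - 7*(-5))) = -12721/(-17080 + (-525 + 35)) = -12721/(-17080 - 490) = -12721/(-17570) = -12721*(-1/17570) = 12721/17570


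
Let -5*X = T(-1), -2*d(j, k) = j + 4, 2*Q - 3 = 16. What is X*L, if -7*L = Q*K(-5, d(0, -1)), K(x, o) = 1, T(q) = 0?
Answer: 0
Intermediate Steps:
Q = 19/2 (Q = 3/2 + (1/2)*16 = 3/2 + 8 = 19/2 ≈ 9.5000)
d(j, k) = -2 - j/2 (d(j, k) = -(j + 4)/2 = -(4 + j)/2 = -2 - j/2)
L = -19/14 ≈ -1.3571
X = 0 (X = -1/5*0 = 0)
X*L = 0*(-19/14) = 0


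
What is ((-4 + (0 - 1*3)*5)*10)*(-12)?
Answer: 2280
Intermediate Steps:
((-4 + (0 - 1*3)*5)*10)*(-12) = ((-4 + (0 - 3)*5)*10)*(-12) = ((-4 - 3*5)*10)*(-12) = ((-4 - 15)*10)*(-12) = -19*10*(-12) = -190*(-12) = 2280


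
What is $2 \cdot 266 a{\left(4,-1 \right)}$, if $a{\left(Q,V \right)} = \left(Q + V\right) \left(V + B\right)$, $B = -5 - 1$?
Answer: $-11172$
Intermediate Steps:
$B = -6$ ($B = -5 - 1 = -6$)
$a{\left(Q,V \right)} = \left(-6 + V\right) \left(Q + V\right)$ ($a{\left(Q,V \right)} = \left(Q + V\right) \left(V - 6\right) = \left(Q + V\right) \left(-6 + V\right) = \left(-6 + V\right) \left(Q + V\right)$)
$2 \cdot 266 a{\left(4,-1 \right)} = 2 \cdot 266 \left(\left(-1\right)^{2} - 24 - -6 + 4 \left(-1\right)\right) = 532 \left(1 - 24 + 6 - 4\right) = 532 \left(-21\right) = -11172$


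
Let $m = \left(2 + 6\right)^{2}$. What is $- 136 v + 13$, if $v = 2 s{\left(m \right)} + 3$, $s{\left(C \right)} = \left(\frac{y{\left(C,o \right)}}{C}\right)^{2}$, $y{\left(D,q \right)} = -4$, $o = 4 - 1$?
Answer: $- \frac{6337}{16} \approx -396.06$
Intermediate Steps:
$o = 3$ ($o = 4 - 1 = 3$)
$m = 64$ ($m = 8^{2} = 64$)
$s{\left(C \right)} = \frac{16}{C^{2}}$ ($s{\left(C \right)} = \left(- \frac{4}{C}\right)^{2} = \frac{16}{C^{2}}$)
$v = \frac{385}{128}$ ($v = 2 \cdot \frac{16}{4096} + 3 = 2 \cdot 16 \cdot \frac{1}{4096} + 3 = 2 \cdot \frac{1}{256} + 3 = \frac{1}{128} + 3 = \frac{385}{128} \approx 3.0078$)
$- 136 v + 13 = \left(-136\right) \frac{385}{128} + 13 = - \frac{6545}{16} + 13 = - \frac{6337}{16}$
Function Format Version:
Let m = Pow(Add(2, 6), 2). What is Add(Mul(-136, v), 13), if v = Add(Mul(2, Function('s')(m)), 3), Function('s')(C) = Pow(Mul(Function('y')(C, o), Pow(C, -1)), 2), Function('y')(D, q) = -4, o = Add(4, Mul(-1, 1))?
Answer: Rational(-6337, 16) ≈ -396.06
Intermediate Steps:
o = 3 (o = Add(4, -1) = 3)
m = 64 (m = Pow(8, 2) = 64)
Function('s')(C) = Mul(16, Pow(C, -2)) (Function('s')(C) = Pow(Mul(-4, Pow(C, -1)), 2) = Mul(16, Pow(C, -2)))
v = Rational(385, 128) (v = Add(Mul(2, Mul(16, Pow(64, -2))), 3) = Add(Mul(2, Mul(16, Rational(1, 4096))), 3) = Add(Mul(2, Rational(1, 256)), 3) = Add(Rational(1, 128), 3) = Rational(385, 128) ≈ 3.0078)
Add(Mul(-136, v), 13) = Add(Mul(-136, Rational(385, 128)), 13) = Add(Rational(-6545, 16), 13) = Rational(-6337, 16)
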